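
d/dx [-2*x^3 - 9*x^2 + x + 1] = -6*x^2 - 18*x + 1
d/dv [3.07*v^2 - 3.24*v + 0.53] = 6.14*v - 3.24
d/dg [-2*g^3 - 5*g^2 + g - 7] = -6*g^2 - 10*g + 1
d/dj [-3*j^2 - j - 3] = -6*j - 1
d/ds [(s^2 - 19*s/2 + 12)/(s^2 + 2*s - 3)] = (23*s^2 - 60*s + 9)/(2*(s^4 + 4*s^3 - 2*s^2 - 12*s + 9))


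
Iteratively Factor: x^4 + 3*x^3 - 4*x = (x - 1)*(x^3 + 4*x^2 + 4*x) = (x - 1)*(x + 2)*(x^2 + 2*x) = (x - 1)*(x + 2)^2*(x)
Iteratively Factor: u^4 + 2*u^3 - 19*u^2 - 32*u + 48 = (u - 4)*(u^3 + 6*u^2 + 5*u - 12) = (u - 4)*(u + 3)*(u^2 + 3*u - 4) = (u - 4)*(u + 3)*(u + 4)*(u - 1)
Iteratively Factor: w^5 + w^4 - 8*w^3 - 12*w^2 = (w)*(w^4 + w^3 - 8*w^2 - 12*w) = w^2*(w^3 + w^2 - 8*w - 12) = w^2*(w + 2)*(w^2 - w - 6) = w^2*(w + 2)^2*(w - 3)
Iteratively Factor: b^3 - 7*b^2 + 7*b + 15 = (b - 5)*(b^2 - 2*b - 3) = (b - 5)*(b + 1)*(b - 3)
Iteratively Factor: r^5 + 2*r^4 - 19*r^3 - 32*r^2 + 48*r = (r + 4)*(r^4 - 2*r^3 - 11*r^2 + 12*r) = (r - 1)*(r + 4)*(r^3 - r^2 - 12*r) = r*(r - 1)*(r + 4)*(r^2 - r - 12) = r*(r - 4)*(r - 1)*(r + 4)*(r + 3)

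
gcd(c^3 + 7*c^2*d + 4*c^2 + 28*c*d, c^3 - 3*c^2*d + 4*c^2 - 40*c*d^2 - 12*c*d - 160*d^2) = c + 4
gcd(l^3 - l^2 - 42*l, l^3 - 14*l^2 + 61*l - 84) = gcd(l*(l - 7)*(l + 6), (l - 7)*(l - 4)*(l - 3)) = l - 7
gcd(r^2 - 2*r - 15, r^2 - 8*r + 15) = r - 5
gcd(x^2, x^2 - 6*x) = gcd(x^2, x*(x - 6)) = x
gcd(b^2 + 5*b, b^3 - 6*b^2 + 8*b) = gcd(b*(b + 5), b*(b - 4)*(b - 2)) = b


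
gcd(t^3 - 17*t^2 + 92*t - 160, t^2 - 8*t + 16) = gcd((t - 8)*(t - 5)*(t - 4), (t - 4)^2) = t - 4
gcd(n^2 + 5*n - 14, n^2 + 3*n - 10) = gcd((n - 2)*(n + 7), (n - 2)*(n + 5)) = n - 2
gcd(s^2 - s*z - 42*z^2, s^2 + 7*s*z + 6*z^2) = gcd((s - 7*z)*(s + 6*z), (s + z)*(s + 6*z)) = s + 6*z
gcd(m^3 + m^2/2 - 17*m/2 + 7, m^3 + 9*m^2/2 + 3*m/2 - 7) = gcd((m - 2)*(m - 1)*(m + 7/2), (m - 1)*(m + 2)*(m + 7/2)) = m^2 + 5*m/2 - 7/2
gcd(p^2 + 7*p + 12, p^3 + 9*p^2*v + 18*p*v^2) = 1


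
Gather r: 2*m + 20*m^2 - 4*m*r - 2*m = 20*m^2 - 4*m*r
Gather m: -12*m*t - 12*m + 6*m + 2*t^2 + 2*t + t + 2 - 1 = m*(-12*t - 6) + 2*t^2 + 3*t + 1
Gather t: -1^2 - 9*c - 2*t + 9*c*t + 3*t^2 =-9*c + 3*t^2 + t*(9*c - 2) - 1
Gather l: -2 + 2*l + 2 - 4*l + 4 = 4 - 2*l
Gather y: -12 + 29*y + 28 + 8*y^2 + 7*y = 8*y^2 + 36*y + 16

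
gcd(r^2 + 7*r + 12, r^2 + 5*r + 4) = r + 4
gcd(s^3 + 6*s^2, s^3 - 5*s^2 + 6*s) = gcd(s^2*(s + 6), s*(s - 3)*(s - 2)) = s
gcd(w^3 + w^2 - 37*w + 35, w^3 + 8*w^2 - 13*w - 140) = w + 7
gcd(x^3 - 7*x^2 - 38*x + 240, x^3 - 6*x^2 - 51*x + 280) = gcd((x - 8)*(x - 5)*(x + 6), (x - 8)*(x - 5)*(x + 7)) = x^2 - 13*x + 40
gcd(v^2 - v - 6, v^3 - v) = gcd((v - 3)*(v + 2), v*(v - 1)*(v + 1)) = 1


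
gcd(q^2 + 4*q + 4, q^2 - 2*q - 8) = q + 2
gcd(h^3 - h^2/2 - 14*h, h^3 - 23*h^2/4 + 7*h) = h^2 - 4*h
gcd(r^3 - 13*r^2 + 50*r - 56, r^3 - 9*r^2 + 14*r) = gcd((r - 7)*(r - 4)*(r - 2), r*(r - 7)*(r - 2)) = r^2 - 9*r + 14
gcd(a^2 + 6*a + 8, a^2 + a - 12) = a + 4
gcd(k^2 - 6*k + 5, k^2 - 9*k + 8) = k - 1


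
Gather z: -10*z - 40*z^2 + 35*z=-40*z^2 + 25*z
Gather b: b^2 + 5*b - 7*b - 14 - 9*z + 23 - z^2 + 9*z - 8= b^2 - 2*b - z^2 + 1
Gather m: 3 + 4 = 7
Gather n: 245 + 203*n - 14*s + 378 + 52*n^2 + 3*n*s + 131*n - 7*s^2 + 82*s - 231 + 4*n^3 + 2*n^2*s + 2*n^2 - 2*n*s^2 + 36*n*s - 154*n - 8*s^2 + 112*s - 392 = 4*n^3 + n^2*(2*s + 54) + n*(-2*s^2 + 39*s + 180) - 15*s^2 + 180*s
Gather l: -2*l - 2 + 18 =16 - 2*l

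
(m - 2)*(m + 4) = m^2 + 2*m - 8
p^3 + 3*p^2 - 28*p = p*(p - 4)*(p + 7)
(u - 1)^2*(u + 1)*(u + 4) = u^4 + 3*u^3 - 5*u^2 - 3*u + 4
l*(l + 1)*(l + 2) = l^3 + 3*l^2 + 2*l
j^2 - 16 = (j - 4)*(j + 4)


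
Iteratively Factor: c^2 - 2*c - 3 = (c - 3)*(c + 1)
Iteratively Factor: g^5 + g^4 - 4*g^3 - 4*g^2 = (g)*(g^4 + g^3 - 4*g^2 - 4*g) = g^2*(g^3 + g^2 - 4*g - 4) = g^2*(g + 1)*(g^2 - 4) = g^2*(g - 2)*(g + 1)*(g + 2)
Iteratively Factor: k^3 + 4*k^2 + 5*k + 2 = (k + 1)*(k^2 + 3*k + 2) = (k + 1)^2*(k + 2)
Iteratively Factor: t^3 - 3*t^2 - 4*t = (t)*(t^2 - 3*t - 4) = t*(t + 1)*(t - 4)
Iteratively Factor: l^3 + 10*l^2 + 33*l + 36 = (l + 4)*(l^2 + 6*l + 9) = (l + 3)*(l + 4)*(l + 3)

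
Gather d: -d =-d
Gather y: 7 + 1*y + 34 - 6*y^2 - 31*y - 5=-6*y^2 - 30*y + 36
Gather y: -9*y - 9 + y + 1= -8*y - 8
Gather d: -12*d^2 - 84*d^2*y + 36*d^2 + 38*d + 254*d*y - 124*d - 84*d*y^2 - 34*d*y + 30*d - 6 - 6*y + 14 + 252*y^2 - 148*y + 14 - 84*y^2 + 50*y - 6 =d^2*(24 - 84*y) + d*(-84*y^2 + 220*y - 56) + 168*y^2 - 104*y + 16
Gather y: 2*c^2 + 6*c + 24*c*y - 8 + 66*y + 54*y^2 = 2*c^2 + 6*c + 54*y^2 + y*(24*c + 66) - 8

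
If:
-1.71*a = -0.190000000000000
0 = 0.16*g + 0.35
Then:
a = 0.11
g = -2.19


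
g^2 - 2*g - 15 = (g - 5)*(g + 3)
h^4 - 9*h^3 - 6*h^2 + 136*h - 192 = (h - 8)*(h - 3)*(h - 2)*(h + 4)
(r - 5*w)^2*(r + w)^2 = r^4 - 8*r^3*w + 6*r^2*w^2 + 40*r*w^3 + 25*w^4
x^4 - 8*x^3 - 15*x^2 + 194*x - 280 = (x - 7)*(x - 4)*(x - 2)*(x + 5)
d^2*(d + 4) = d^3 + 4*d^2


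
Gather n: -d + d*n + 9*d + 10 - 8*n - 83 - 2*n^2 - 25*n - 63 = 8*d - 2*n^2 + n*(d - 33) - 136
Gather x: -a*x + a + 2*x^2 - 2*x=a + 2*x^2 + x*(-a - 2)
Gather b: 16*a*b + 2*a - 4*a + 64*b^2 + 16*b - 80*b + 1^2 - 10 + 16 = -2*a + 64*b^2 + b*(16*a - 64) + 7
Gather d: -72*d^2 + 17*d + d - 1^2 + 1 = -72*d^2 + 18*d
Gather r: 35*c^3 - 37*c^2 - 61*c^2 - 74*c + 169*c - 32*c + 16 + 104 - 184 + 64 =35*c^3 - 98*c^2 + 63*c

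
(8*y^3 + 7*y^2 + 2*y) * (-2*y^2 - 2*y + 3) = -16*y^5 - 30*y^4 + 6*y^3 + 17*y^2 + 6*y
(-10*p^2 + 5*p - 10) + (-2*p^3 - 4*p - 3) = -2*p^3 - 10*p^2 + p - 13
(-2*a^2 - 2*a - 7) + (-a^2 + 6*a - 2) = -3*a^2 + 4*a - 9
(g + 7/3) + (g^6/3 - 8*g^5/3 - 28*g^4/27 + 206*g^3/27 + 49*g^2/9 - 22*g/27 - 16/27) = g^6/3 - 8*g^5/3 - 28*g^4/27 + 206*g^3/27 + 49*g^2/9 + 5*g/27 + 47/27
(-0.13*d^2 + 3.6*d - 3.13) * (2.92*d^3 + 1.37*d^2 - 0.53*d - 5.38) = -0.3796*d^5 + 10.3339*d^4 - 4.1387*d^3 - 5.4967*d^2 - 17.7091*d + 16.8394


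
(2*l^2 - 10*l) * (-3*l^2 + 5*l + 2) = -6*l^4 + 40*l^3 - 46*l^2 - 20*l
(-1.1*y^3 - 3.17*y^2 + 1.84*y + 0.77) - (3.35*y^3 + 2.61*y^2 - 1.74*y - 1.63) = -4.45*y^3 - 5.78*y^2 + 3.58*y + 2.4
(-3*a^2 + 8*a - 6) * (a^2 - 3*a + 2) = -3*a^4 + 17*a^3 - 36*a^2 + 34*a - 12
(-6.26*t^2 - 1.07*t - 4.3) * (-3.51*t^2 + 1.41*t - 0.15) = 21.9726*t^4 - 5.0709*t^3 + 14.5233*t^2 - 5.9025*t + 0.645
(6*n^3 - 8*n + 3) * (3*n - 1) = 18*n^4 - 6*n^3 - 24*n^2 + 17*n - 3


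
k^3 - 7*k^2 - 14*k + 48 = (k - 8)*(k - 2)*(k + 3)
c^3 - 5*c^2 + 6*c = c*(c - 3)*(c - 2)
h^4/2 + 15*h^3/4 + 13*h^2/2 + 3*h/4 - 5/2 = (h/2 + 1/2)*(h - 1/2)*(h + 2)*(h + 5)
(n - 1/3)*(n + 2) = n^2 + 5*n/3 - 2/3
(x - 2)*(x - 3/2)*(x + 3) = x^3 - x^2/2 - 15*x/2 + 9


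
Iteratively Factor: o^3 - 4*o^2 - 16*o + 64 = (o + 4)*(o^2 - 8*o + 16) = (o - 4)*(o + 4)*(o - 4)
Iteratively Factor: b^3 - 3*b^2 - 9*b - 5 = (b + 1)*(b^2 - 4*b - 5) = (b - 5)*(b + 1)*(b + 1)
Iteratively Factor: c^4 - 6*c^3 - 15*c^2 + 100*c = (c)*(c^3 - 6*c^2 - 15*c + 100) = c*(c - 5)*(c^2 - c - 20) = c*(c - 5)^2*(c + 4)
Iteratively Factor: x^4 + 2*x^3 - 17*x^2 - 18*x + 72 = (x - 2)*(x^3 + 4*x^2 - 9*x - 36) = (x - 3)*(x - 2)*(x^2 + 7*x + 12) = (x - 3)*(x - 2)*(x + 3)*(x + 4)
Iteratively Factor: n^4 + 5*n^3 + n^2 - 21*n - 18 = (n + 3)*(n^3 + 2*n^2 - 5*n - 6) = (n + 1)*(n + 3)*(n^2 + n - 6) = (n - 2)*(n + 1)*(n + 3)*(n + 3)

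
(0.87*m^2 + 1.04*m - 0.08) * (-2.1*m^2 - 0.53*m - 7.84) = -1.827*m^4 - 2.6451*m^3 - 7.204*m^2 - 8.1112*m + 0.6272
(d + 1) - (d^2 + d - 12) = 13 - d^2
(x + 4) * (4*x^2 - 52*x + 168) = 4*x^3 - 36*x^2 - 40*x + 672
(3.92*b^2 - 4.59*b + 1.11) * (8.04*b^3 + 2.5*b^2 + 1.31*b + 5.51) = 31.5168*b^5 - 27.1036*b^4 + 2.5846*b^3 + 18.3613*b^2 - 23.8368*b + 6.1161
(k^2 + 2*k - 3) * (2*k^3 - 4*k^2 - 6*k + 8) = 2*k^5 - 20*k^3 + 8*k^2 + 34*k - 24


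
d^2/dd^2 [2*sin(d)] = -2*sin(d)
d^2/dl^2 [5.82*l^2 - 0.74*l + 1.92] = 11.6400000000000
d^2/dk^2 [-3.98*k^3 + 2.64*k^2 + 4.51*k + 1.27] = 5.28 - 23.88*k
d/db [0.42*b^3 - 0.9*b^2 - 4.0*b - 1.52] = 1.26*b^2 - 1.8*b - 4.0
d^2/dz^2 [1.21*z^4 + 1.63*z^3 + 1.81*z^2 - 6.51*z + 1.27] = 14.52*z^2 + 9.78*z + 3.62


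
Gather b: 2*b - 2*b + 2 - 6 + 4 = 0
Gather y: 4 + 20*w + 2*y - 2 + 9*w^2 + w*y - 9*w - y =9*w^2 + 11*w + y*(w + 1) + 2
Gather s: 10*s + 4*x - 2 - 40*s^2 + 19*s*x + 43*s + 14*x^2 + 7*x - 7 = -40*s^2 + s*(19*x + 53) + 14*x^2 + 11*x - 9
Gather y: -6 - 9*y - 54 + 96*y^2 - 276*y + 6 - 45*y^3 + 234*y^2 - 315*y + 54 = -45*y^3 + 330*y^2 - 600*y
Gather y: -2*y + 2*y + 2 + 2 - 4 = 0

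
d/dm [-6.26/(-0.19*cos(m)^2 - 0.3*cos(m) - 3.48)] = (2.3788*cos(m) + 1.878)*sin(m)/(0.19*cos(m)^2 + 0.3*cos(m) + 3.48)^2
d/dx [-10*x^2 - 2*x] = -20*x - 2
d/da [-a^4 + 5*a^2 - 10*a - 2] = -4*a^3 + 10*a - 10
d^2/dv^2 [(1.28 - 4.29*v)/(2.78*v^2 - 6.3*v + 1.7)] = (-(4.29*v - 1.28)*(5.56*v - 6.3)*(11.12*v - 12.6) + (71.5572*v - 61.1708)*(2.78*v^2 - 6.3*v + 1.7))/(2.78*v^2 - 6.3*v + 1.7)^3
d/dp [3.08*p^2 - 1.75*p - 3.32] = 6.16*p - 1.75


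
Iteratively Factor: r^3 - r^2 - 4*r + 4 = (r + 2)*(r^2 - 3*r + 2) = (r - 2)*(r + 2)*(r - 1)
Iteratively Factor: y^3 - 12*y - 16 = (y + 2)*(y^2 - 2*y - 8) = (y - 4)*(y + 2)*(y + 2)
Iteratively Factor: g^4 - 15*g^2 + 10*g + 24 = (g - 2)*(g^3 + 2*g^2 - 11*g - 12) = (g - 2)*(g + 4)*(g^2 - 2*g - 3) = (g - 2)*(g + 1)*(g + 4)*(g - 3)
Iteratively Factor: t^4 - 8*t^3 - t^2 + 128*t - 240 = (t - 3)*(t^3 - 5*t^2 - 16*t + 80) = (t - 3)*(t + 4)*(t^2 - 9*t + 20) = (t - 4)*(t - 3)*(t + 4)*(t - 5)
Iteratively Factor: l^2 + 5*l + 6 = (l + 2)*(l + 3)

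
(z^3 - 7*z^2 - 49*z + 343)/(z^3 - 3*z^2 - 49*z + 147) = (z - 7)/(z - 3)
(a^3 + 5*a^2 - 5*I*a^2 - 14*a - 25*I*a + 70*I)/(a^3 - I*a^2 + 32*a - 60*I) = (a^2 + 5*a - 14)/(a^2 + 4*I*a + 12)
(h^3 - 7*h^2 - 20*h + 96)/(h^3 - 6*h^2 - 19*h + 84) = (h - 8)/(h - 7)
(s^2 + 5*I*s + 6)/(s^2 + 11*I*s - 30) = (s - I)/(s + 5*I)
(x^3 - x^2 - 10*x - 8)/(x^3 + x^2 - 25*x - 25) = (x^2 - 2*x - 8)/(x^2 - 25)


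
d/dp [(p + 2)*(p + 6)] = 2*p + 8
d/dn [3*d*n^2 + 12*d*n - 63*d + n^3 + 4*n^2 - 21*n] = 6*d*n + 12*d + 3*n^2 + 8*n - 21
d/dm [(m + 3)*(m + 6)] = 2*m + 9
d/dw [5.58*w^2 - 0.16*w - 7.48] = 11.16*w - 0.16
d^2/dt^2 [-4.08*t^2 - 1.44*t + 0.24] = -8.16000000000000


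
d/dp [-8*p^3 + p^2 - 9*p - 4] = -24*p^2 + 2*p - 9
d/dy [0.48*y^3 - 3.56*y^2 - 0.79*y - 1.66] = 1.44*y^2 - 7.12*y - 0.79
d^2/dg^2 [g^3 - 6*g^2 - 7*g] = 6*g - 12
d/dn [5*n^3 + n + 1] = 15*n^2 + 1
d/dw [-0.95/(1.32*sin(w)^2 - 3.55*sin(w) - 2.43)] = (2.508*sin(w) - 3.3725)*cos(w)/(-1.32*sin(w)^2 + 3.55*sin(w) + 2.43)^2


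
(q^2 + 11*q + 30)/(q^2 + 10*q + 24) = (q + 5)/(q + 4)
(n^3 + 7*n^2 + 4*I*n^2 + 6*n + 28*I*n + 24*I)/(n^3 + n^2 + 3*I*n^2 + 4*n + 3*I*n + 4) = (n + 6)/(n - I)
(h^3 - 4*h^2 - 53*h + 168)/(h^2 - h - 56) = h - 3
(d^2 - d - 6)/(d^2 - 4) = (d - 3)/(d - 2)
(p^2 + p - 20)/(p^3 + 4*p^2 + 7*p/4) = 4*(p^2 + p - 20)/(p*(4*p^2 + 16*p + 7))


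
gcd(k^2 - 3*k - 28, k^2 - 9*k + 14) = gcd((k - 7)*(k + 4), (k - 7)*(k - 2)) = k - 7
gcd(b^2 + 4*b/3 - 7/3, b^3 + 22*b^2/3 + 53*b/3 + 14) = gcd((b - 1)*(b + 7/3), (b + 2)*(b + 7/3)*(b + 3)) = b + 7/3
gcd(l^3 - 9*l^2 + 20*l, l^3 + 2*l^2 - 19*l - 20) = l - 4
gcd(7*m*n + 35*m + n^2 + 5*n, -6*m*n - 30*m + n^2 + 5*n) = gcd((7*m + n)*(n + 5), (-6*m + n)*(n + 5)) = n + 5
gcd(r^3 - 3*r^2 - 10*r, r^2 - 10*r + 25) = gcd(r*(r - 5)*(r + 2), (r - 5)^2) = r - 5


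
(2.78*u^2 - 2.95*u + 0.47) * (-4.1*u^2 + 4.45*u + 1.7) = -11.398*u^4 + 24.466*u^3 - 10.3285*u^2 - 2.9235*u + 0.799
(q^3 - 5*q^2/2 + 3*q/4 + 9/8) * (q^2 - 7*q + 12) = q^5 - 19*q^4/2 + 121*q^3/4 - 273*q^2/8 + 9*q/8 + 27/2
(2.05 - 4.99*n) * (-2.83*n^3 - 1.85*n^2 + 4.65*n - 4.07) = 14.1217*n^4 + 3.43*n^3 - 26.996*n^2 + 29.8418*n - 8.3435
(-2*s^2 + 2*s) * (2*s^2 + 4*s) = -4*s^4 - 4*s^3 + 8*s^2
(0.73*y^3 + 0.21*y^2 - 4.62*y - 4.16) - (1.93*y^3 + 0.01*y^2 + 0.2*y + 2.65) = -1.2*y^3 + 0.2*y^2 - 4.82*y - 6.81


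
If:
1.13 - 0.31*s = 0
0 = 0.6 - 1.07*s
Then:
No Solution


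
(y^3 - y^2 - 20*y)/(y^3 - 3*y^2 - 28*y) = (y - 5)/(y - 7)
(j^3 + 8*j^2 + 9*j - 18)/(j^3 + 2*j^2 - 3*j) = (j + 6)/j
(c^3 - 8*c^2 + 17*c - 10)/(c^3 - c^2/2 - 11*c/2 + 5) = 2*(c - 5)/(2*c + 5)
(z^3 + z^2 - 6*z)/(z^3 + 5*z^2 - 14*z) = (z + 3)/(z + 7)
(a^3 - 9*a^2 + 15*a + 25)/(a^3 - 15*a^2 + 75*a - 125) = (a + 1)/(a - 5)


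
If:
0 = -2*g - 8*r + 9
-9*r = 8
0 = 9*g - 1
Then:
No Solution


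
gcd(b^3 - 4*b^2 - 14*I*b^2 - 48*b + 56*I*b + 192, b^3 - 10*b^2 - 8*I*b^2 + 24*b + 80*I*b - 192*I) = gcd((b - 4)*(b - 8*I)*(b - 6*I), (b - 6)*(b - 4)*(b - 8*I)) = b^2 + b*(-4 - 8*I) + 32*I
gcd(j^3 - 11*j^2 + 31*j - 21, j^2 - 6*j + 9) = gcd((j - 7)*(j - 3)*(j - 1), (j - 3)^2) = j - 3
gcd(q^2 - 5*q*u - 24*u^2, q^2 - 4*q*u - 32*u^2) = q - 8*u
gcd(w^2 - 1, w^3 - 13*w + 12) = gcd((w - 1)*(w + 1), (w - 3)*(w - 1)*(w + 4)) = w - 1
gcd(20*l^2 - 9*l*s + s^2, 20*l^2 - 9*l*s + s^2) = 20*l^2 - 9*l*s + s^2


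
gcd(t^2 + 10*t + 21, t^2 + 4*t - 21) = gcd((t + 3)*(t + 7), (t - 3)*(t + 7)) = t + 7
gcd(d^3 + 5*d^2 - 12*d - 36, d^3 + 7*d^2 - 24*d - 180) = d + 6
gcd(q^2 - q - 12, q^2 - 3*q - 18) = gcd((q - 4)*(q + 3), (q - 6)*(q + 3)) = q + 3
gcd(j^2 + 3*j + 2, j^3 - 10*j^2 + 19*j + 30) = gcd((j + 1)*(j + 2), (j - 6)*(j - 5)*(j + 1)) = j + 1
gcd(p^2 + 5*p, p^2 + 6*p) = p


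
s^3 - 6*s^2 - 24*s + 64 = (s - 8)*(s - 2)*(s + 4)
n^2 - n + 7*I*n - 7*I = (n - 1)*(n + 7*I)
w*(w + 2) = w^2 + 2*w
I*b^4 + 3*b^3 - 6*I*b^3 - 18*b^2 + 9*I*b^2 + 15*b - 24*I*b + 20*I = (b - 5)*(b - 4*I)*(b + I)*(I*b - I)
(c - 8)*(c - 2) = c^2 - 10*c + 16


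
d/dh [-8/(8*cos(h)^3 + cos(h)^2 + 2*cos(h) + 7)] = 16*(12*sin(h)^2 - cos(h) - 13)*sin(h)/(8*cos(h)^3 + cos(h)^2 + 2*cos(h) + 7)^2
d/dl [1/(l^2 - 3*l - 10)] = (3 - 2*l)/(-l^2 + 3*l + 10)^2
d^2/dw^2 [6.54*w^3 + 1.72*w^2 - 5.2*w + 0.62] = 39.24*w + 3.44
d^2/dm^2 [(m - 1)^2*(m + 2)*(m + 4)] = 12*m^2 + 24*m - 6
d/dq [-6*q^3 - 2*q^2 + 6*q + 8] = -18*q^2 - 4*q + 6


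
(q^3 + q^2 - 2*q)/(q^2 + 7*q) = (q^2 + q - 2)/(q + 7)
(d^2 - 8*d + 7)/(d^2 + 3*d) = (d^2 - 8*d + 7)/(d*(d + 3))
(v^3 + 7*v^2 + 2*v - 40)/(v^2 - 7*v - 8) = (-v^3 - 7*v^2 - 2*v + 40)/(-v^2 + 7*v + 8)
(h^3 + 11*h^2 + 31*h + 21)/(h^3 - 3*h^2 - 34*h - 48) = (h^2 + 8*h + 7)/(h^2 - 6*h - 16)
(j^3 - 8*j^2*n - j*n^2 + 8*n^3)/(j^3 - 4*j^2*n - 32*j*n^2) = (j^2 - n^2)/(j*(j + 4*n))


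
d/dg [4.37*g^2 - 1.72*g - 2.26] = 8.74*g - 1.72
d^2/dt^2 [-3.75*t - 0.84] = 0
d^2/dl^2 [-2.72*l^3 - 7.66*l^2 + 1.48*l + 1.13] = -16.32*l - 15.32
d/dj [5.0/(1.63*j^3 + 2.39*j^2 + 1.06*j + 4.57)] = (-24.45*j^2 - 23.9*j - 5.3)/(1.63*j^3 + 2.39*j^2 + 1.06*j + 4.57)^2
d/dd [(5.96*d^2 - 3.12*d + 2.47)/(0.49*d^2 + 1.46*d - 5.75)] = (10.2304*d^2 - 70.9606*d + 14.3338)/(0.2401*d^4 + 1.4308*d^3 - 3.5034*d^2 - 16.79*d + 33.0625)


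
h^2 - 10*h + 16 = (h - 8)*(h - 2)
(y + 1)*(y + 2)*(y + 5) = y^3 + 8*y^2 + 17*y + 10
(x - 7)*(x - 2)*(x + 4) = x^3 - 5*x^2 - 22*x + 56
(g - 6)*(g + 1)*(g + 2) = g^3 - 3*g^2 - 16*g - 12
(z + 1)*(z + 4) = z^2 + 5*z + 4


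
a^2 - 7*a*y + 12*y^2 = (a - 4*y)*(a - 3*y)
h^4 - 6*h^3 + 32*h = h*(h - 4)^2*(h + 2)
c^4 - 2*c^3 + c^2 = c^2*(c - 1)^2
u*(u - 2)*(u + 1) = u^3 - u^2 - 2*u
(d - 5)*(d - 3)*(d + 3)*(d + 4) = d^4 - d^3 - 29*d^2 + 9*d + 180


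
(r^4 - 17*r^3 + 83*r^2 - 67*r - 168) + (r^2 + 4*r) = r^4 - 17*r^3 + 84*r^2 - 63*r - 168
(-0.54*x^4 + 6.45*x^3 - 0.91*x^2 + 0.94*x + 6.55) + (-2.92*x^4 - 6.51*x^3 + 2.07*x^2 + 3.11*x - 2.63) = -3.46*x^4 - 0.0599999999999996*x^3 + 1.16*x^2 + 4.05*x + 3.92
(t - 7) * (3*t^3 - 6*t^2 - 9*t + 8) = 3*t^4 - 27*t^3 + 33*t^2 + 71*t - 56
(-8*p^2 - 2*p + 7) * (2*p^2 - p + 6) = -16*p^4 + 4*p^3 - 32*p^2 - 19*p + 42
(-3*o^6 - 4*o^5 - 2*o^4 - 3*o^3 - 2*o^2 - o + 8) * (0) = 0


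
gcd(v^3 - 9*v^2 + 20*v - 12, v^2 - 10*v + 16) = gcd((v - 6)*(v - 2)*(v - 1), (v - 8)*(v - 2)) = v - 2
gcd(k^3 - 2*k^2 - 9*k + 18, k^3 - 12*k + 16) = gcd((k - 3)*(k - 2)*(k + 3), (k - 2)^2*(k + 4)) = k - 2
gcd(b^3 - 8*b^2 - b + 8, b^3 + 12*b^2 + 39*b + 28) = b + 1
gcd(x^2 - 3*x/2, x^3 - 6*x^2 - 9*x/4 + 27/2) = x - 3/2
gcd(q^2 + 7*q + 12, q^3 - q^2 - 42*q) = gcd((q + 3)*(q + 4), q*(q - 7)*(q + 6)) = 1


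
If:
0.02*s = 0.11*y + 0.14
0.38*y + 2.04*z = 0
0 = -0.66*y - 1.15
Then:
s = -2.58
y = -1.74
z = 0.32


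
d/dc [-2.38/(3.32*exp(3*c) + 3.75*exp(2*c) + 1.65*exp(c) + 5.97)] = (23.7048*exp(2*c) + 17.85*exp(c) + 3.927)*exp(c)/(3.32*exp(3*c) + 3.75*exp(2*c) + 1.65*exp(c) + 5.97)^2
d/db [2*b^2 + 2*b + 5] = 4*b + 2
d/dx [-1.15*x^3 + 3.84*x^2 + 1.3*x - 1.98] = -3.45*x^2 + 7.68*x + 1.3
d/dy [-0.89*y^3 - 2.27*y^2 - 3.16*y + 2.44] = -2.67*y^2 - 4.54*y - 3.16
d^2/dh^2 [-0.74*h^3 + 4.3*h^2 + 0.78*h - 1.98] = 8.6 - 4.44*h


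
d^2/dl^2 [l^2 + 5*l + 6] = 2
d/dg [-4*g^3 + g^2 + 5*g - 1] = -12*g^2 + 2*g + 5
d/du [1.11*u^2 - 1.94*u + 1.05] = 2.22*u - 1.94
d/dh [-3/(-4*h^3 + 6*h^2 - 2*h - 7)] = 6*(-6*h^2 + 6*h - 1)/(4*h^3 - 6*h^2 + 2*h + 7)^2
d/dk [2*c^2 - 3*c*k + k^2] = -3*c + 2*k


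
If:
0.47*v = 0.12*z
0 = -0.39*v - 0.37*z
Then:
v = 0.00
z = 0.00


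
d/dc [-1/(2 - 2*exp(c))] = -1/(8*sinh(c/2)^2)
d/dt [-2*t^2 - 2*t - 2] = -4*t - 2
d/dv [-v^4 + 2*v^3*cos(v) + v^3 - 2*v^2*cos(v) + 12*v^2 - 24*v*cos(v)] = -2*v^3*sin(v) - 4*v^3 + 2*v^2*sin(v) + 6*v^2*cos(v) + 3*v^2 + 24*v*sin(v) - 4*v*cos(v) + 24*v - 24*cos(v)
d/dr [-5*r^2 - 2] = -10*r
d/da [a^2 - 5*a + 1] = 2*a - 5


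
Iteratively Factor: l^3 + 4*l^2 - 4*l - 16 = (l - 2)*(l^2 + 6*l + 8) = (l - 2)*(l + 4)*(l + 2)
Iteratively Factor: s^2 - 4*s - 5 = (s + 1)*(s - 5)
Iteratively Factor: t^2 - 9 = (t - 3)*(t + 3)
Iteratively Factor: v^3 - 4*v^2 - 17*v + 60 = (v - 5)*(v^2 + v - 12) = (v - 5)*(v - 3)*(v + 4)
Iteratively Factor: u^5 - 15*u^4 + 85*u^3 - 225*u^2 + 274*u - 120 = (u - 5)*(u^4 - 10*u^3 + 35*u^2 - 50*u + 24) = (u - 5)*(u - 2)*(u^3 - 8*u^2 + 19*u - 12) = (u - 5)*(u - 3)*(u - 2)*(u^2 - 5*u + 4) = (u - 5)*(u - 4)*(u - 3)*(u - 2)*(u - 1)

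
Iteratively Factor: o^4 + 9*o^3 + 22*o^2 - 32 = (o + 4)*(o^3 + 5*o^2 + 2*o - 8) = (o - 1)*(o + 4)*(o^2 + 6*o + 8) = (o - 1)*(o + 4)^2*(o + 2)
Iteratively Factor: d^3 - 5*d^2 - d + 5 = (d + 1)*(d^2 - 6*d + 5) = (d - 1)*(d + 1)*(d - 5)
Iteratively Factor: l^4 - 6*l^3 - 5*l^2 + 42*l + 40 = (l + 2)*(l^3 - 8*l^2 + 11*l + 20) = (l - 4)*(l + 2)*(l^2 - 4*l - 5) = (l - 5)*(l - 4)*(l + 2)*(l + 1)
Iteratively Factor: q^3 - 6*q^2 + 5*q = (q - 5)*(q^2 - q) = (q - 5)*(q - 1)*(q)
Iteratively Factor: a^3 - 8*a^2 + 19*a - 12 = (a - 3)*(a^2 - 5*a + 4) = (a - 4)*(a - 3)*(a - 1)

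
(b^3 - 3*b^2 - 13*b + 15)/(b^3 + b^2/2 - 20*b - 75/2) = 2*(b - 1)/(2*b + 5)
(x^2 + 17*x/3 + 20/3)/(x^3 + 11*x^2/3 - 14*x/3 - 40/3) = 1/(x - 2)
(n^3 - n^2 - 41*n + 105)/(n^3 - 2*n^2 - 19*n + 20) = (n^2 + 4*n - 21)/(n^2 + 3*n - 4)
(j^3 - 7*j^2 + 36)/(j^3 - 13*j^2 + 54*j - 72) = (j + 2)/(j - 4)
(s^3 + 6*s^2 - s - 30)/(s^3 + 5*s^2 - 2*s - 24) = (s + 5)/(s + 4)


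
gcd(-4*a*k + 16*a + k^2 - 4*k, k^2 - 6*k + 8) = k - 4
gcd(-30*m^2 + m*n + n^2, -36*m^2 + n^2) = 6*m + n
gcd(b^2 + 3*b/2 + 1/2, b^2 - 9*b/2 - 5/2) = b + 1/2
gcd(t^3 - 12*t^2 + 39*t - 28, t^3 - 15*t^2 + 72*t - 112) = t^2 - 11*t + 28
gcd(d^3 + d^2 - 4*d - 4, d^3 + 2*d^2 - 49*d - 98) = d + 2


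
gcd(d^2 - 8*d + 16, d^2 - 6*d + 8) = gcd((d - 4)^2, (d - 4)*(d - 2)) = d - 4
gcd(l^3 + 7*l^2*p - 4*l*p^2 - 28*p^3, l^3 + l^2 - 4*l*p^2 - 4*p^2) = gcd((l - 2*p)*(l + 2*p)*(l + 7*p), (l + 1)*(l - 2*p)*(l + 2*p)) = -l^2 + 4*p^2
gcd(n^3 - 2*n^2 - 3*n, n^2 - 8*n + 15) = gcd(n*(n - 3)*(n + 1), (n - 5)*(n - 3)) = n - 3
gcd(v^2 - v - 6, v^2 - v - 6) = v^2 - v - 6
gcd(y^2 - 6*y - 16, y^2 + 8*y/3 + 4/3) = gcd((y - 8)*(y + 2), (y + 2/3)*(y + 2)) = y + 2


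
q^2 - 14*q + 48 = (q - 8)*(q - 6)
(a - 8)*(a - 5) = a^2 - 13*a + 40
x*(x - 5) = x^2 - 5*x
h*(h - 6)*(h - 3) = h^3 - 9*h^2 + 18*h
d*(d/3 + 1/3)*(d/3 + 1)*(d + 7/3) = d^4/9 + 19*d^3/27 + 37*d^2/27 + 7*d/9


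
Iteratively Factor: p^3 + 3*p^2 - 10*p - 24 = (p - 3)*(p^2 + 6*p + 8) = (p - 3)*(p + 4)*(p + 2)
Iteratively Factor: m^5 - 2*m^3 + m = (m - 1)*(m^4 + m^3 - m^2 - m) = (m - 1)^2*(m^3 + 2*m^2 + m) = (m - 1)^2*(m + 1)*(m^2 + m) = (m - 1)^2*(m + 1)^2*(m)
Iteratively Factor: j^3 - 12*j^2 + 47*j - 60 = (j - 4)*(j^2 - 8*j + 15) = (j - 5)*(j - 4)*(j - 3)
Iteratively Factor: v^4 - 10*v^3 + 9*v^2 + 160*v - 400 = (v - 4)*(v^3 - 6*v^2 - 15*v + 100) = (v - 5)*(v - 4)*(v^2 - v - 20) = (v - 5)^2*(v - 4)*(v + 4)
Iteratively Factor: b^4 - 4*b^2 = (b + 2)*(b^3 - 2*b^2) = (b - 2)*(b + 2)*(b^2) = b*(b - 2)*(b + 2)*(b)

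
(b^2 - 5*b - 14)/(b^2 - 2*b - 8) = (b - 7)/(b - 4)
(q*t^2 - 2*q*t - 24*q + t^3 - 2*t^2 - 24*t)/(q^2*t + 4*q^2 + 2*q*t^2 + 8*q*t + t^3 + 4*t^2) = (t - 6)/(q + t)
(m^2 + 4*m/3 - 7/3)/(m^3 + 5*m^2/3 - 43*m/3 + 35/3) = (3*m + 7)/(3*m^2 + 8*m - 35)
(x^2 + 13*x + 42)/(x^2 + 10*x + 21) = (x + 6)/(x + 3)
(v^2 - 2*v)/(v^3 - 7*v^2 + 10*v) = 1/(v - 5)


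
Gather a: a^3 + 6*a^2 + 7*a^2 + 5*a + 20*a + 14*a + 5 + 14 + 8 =a^3 + 13*a^2 + 39*a + 27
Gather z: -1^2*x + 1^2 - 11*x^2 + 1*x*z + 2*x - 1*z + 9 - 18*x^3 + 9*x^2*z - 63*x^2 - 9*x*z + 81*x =-18*x^3 - 74*x^2 + 82*x + z*(9*x^2 - 8*x - 1) + 10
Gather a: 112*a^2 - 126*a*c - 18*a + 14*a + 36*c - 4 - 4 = 112*a^2 + a*(-126*c - 4) + 36*c - 8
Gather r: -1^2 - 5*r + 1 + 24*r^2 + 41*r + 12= 24*r^2 + 36*r + 12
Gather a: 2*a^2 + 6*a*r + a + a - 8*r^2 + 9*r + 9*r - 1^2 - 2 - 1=2*a^2 + a*(6*r + 2) - 8*r^2 + 18*r - 4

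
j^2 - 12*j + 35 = (j - 7)*(j - 5)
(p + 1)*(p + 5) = p^2 + 6*p + 5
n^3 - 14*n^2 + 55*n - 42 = (n - 7)*(n - 6)*(n - 1)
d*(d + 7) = d^2 + 7*d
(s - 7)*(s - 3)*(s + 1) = s^3 - 9*s^2 + 11*s + 21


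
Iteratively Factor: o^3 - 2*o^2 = (o)*(o^2 - 2*o) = o*(o - 2)*(o)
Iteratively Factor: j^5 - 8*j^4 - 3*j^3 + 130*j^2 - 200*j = (j - 5)*(j^4 - 3*j^3 - 18*j^2 + 40*j) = (j - 5)^2*(j^3 + 2*j^2 - 8*j) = (j - 5)^2*(j + 4)*(j^2 - 2*j) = j*(j - 5)^2*(j + 4)*(j - 2)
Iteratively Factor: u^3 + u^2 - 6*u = (u)*(u^2 + u - 6) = u*(u - 2)*(u + 3)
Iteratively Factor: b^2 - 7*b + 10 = (b - 2)*(b - 5)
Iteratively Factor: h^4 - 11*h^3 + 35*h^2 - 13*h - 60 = (h - 4)*(h^3 - 7*h^2 + 7*h + 15) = (h - 4)*(h - 3)*(h^2 - 4*h - 5) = (h - 5)*(h - 4)*(h - 3)*(h + 1)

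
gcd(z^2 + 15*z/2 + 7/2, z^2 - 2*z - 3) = 1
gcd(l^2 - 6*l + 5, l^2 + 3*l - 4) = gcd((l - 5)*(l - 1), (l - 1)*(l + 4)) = l - 1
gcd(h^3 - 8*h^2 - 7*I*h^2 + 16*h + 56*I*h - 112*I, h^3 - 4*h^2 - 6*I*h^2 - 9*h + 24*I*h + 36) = h - 4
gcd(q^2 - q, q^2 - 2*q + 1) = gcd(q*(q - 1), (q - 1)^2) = q - 1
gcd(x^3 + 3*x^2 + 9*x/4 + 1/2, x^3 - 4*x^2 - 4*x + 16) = x + 2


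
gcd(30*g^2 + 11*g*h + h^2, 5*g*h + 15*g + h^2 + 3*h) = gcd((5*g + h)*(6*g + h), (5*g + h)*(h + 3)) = 5*g + h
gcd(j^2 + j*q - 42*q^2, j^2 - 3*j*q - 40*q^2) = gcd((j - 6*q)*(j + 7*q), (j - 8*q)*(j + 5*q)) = 1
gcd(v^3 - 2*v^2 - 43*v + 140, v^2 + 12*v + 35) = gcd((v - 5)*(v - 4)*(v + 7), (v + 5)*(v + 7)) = v + 7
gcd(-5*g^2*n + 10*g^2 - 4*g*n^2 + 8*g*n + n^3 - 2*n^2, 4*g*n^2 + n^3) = 1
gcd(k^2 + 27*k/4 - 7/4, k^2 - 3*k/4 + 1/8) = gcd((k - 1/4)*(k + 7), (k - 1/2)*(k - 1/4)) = k - 1/4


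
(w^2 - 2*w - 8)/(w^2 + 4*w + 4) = (w - 4)/(w + 2)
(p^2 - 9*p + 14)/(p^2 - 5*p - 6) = (-p^2 + 9*p - 14)/(-p^2 + 5*p + 6)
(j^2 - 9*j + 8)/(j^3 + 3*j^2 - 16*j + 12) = (j - 8)/(j^2 + 4*j - 12)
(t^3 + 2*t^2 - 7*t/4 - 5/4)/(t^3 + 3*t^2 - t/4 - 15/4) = (2*t + 1)/(2*t + 3)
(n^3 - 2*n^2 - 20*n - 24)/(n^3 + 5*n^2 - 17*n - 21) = (n^3 - 2*n^2 - 20*n - 24)/(n^3 + 5*n^2 - 17*n - 21)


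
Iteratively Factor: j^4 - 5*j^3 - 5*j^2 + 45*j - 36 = (j - 4)*(j^3 - j^2 - 9*j + 9) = (j - 4)*(j - 1)*(j^2 - 9) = (j - 4)*(j - 3)*(j - 1)*(j + 3)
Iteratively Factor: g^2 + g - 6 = (g + 3)*(g - 2)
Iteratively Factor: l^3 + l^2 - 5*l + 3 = (l - 1)*(l^2 + 2*l - 3) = (l - 1)^2*(l + 3)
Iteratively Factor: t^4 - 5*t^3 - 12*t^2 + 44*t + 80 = (t + 2)*(t^3 - 7*t^2 + 2*t + 40) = (t - 4)*(t + 2)*(t^2 - 3*t - 10) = (t - 4)*(t + 2)^2*(t - 5)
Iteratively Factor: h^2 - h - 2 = (h - 2)*(h + 1)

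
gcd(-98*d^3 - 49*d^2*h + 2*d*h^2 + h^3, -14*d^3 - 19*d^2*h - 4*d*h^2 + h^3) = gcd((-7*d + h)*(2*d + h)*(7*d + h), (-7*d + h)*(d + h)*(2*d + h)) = 14*d^2 + 5*d*h - h^2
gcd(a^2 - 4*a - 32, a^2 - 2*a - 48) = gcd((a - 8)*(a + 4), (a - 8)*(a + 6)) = a - 8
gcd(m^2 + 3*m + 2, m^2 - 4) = m + 2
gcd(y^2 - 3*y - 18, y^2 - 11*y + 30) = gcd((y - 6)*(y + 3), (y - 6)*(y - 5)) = y - 6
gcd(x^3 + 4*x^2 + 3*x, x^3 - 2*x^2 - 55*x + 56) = 1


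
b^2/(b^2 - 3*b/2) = 2*b/(2*b - 3)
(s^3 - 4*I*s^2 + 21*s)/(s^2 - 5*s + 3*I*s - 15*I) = s*(s - 7*I)/(s - 5)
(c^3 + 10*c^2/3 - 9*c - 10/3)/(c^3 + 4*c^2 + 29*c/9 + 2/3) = 3*(c^2 + 3*c - 10)/(3*c^2 + 11*c + 6)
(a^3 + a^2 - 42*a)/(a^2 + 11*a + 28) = a*(a - 6)/(a + 4)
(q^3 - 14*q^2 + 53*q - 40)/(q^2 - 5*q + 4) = (q^2 - 13*q + 40)/(q - 4)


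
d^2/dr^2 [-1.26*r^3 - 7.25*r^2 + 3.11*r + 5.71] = -7.56*r - 14.5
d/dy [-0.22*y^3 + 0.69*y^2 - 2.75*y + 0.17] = -0.66*y^2 + 1.38*y - 2.75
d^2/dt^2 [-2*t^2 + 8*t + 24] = -4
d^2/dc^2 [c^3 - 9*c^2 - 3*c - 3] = 6*c - 18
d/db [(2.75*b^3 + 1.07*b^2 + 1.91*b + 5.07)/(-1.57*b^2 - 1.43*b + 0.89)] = (-4.3175*b^4 - 7.865*b^3 + 8.8111*b^2 + 17.8244*b + 8.95)/(2.4649*b^4 + 4.4902*b^3 - 0.7497*b^2 - 2.5454*b + 0.7921)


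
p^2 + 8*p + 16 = (p + 4)^2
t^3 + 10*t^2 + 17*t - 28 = (t - 1)*(t + 4)*(t + 7)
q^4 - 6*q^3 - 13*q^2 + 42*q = q*(q - 7)*(q - 2)*(q + 3)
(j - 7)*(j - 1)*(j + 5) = j^3 - 3*j^2 - 33*j + 35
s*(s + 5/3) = s^2 + 5*s/3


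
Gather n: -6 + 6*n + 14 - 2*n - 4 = 4*n + 4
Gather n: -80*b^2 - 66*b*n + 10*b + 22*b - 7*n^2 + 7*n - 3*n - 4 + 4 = -80*b^2 + 32*b - 7*n^2 + n*(4 - 66*b)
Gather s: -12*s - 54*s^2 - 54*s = -54*s^2 - 66*s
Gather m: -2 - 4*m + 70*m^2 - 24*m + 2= 70*m^2 - 28*m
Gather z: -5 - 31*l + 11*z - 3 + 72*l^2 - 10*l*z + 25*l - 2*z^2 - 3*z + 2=72*l^2 - 6*l - 2*z^2 + z*(8 - 10*l) - 6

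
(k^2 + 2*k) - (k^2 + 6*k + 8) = -4*k - 8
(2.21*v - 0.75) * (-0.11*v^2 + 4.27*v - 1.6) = -0.2431*v^3 + 9.5192*v^2 - 6.7385*v + 1.2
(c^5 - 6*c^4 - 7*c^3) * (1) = c^5 - 6*c^4 - 7*c^3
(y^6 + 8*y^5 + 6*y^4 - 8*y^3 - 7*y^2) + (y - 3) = y^6 + 8*y^5 + 6*y^4 - 8*y^3 - 7*y^2 + y - 3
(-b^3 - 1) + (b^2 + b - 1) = -b^3 + b^2 + b - 2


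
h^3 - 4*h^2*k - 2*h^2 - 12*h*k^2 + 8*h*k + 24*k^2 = (h - 2)*(h - 6*k)*(h + 2*k)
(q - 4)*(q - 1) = q^2 - 5*q + 4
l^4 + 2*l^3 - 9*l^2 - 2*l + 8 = (l - 2)*(l - 1)*(l + 1)*(l + 4)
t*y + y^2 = y*(t + y)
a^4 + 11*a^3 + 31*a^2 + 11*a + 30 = (a + 5)*(a + 6)*(a - I)*(a + I)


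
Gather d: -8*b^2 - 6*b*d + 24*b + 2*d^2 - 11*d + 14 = -8*b^2 + 24*b + 2*d^2 + d*(-6*b - 11) + 14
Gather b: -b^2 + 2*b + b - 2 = -b^2 + 3*b - 2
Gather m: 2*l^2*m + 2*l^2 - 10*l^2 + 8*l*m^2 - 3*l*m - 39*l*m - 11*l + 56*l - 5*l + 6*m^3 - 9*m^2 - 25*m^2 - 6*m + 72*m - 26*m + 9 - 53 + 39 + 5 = -8*l^2 + 40*l + 6*m^3 + m^2*(8*l - 34) + m*(2*l^2 - 42*l + 40)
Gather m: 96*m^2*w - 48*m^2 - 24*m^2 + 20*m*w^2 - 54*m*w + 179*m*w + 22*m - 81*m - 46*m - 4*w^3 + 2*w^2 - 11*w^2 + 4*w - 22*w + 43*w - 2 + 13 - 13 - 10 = m^2*(96*w - 72) + m*(20*w^2 + 125*w - 105) - 4*w^3 - 9*w^2 + 25*w - 12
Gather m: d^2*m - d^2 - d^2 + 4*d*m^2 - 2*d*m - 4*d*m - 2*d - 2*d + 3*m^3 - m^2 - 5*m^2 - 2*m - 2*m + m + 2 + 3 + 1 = -2*d^2 - 4*d + 3*m^3 + m^2*(4*d - 6) + m*(d^2 - 6*d - 3) + 6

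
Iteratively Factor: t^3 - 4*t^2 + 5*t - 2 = (t - 1)*(t^2 - 3*t + 2) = (t - 1)^2*(t - 2)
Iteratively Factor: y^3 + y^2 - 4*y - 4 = (y - 2)*(y^2 + 3*y + 2) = (y - 2)*(y + 2)*(y + 1)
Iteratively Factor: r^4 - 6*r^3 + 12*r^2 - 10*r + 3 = (r - 1)*(r^3 - 5*r^2 + 7*r - 3) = (r - 1)^2*(r^2 - 4*r + 3) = (r - 3)*(r - 1)^2*(r - 1)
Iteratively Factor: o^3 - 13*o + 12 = (o + 4)*(o^2 - 4*o + 3) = (o - 1)*(o + 4)*(o - 3)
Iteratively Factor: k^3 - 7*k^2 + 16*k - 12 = (k - 3)*(k^2 - 4*k + 4) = (k - 3)*(k - 2)*(k - 2)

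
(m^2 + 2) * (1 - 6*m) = -6*m^3 + m^2 - 12*m + 2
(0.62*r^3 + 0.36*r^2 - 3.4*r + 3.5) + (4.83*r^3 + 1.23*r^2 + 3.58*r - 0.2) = 5.45*r^3 + 1.59*r^2 + 0.18*r + 3.3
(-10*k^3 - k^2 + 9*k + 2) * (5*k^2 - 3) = -50*k^5 - 5*k^4 + 75*k^3 + 13*k^2 - 27*k - 6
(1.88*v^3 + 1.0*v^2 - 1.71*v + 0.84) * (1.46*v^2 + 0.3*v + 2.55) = 2.7448*v^5 + 2.024*v^4 + 2.5974*v^3 + 3.2634*v^2 - 4.1085*v + 2.142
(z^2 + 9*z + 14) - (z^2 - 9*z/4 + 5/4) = 45*z/4 + 51/4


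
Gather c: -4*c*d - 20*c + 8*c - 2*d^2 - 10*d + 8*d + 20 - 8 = c*(-4*d - 12) - 2*d^2 - 2*d + 12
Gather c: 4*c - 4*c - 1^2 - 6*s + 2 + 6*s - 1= 0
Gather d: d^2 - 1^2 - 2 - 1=d^2 - 4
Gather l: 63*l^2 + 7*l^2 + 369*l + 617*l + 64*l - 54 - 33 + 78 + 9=70*l^2 + 1050*l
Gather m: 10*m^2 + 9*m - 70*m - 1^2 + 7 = 10*m^2 - 61*m + 6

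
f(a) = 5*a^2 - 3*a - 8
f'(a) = 10*a - 3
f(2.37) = 12.97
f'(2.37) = 20.70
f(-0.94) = -0.76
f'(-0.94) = -12.40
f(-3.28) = 55.63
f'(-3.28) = -35.80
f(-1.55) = 8.66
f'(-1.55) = -18.50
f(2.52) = 16.19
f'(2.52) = 22.20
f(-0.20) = -7.20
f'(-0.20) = -5.00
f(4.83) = 94.15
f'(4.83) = 45.30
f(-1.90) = 15.75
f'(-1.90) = -22.00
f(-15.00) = 1162.00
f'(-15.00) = -153.00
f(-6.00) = 190.00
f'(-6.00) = -63.00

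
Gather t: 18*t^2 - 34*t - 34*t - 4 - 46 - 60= 18*t^2 - 68*t - 110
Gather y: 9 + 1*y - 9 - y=0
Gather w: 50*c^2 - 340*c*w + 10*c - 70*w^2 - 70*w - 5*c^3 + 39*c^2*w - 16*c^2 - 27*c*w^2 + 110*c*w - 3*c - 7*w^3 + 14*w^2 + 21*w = -5*c^3 + 34*c^2 + 7*c - 7*w^3 + w^2*(-27*c - 56) + w*(39*c^2 - 230*c - 49)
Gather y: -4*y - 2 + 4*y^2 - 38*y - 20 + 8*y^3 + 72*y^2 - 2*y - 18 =8*y^3 + 76*y^2 - 44*y - 40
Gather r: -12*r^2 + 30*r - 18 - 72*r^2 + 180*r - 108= -84*r^2 + 210*r - 126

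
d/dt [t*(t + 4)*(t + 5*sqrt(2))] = 3*t^2 + 8*t + 10*sqrt(2)*t + 20*sqrt(2)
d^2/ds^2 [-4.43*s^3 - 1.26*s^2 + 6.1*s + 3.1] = -26.58*s - 2.52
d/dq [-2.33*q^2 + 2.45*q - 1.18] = 2.45 - 4.66*q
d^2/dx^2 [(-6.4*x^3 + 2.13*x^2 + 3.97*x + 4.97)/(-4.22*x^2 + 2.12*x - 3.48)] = (-1.13686837721616e-13*x^5 - 309.95772*x^3 - 626.66436*x^2 + 1081.632*x - 8.86792000000003)/(75.151448*x^6 - 113.261424*x^5 + 242.8188*x^4 - 196.32896*x^3 + 200.2392*x^2 - 77.022144*x + 42.144192)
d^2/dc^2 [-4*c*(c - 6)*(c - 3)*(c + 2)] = 24*c*(7 - 2*c)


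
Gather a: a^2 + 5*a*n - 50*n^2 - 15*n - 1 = a^2 + 5*a*n - 50*n^2 - 15*n - 1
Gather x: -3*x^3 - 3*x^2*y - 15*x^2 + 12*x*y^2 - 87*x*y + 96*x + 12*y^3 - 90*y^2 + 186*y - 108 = -3*x^3 + x^2*(-3*y - 15) + x*(12*y^2 - 87*y + 96) + 12*y^3 - 90*y^2 + 186*y - 108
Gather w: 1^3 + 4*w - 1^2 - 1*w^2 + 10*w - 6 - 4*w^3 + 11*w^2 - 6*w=-4*w^3 + 10*w^2 + 8*w - 6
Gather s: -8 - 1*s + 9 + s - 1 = 0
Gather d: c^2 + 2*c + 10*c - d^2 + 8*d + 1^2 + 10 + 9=c^2 + 12*c - d^2 + 8*d + 20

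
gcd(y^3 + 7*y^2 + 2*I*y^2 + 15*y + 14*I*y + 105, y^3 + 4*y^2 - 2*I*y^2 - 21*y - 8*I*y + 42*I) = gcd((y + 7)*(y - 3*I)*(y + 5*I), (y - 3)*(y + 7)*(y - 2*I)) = y + 7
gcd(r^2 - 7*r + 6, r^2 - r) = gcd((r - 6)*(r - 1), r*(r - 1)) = r - 1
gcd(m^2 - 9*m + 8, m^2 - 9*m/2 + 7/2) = m - 1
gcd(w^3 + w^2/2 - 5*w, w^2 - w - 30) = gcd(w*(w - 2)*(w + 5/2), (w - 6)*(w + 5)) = 1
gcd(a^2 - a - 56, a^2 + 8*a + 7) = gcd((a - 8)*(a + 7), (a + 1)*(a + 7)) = a + 7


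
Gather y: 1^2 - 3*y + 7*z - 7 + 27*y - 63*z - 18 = 24*y - 56*z - 24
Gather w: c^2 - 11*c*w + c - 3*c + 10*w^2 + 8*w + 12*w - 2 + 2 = c^2 - 2*c + 10*w^2 + w*(20 - 11*c)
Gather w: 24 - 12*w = 24 - 12*w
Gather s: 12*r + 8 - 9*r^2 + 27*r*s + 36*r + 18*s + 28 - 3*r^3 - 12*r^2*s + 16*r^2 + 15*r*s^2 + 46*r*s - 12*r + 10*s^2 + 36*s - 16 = -3*r^3 + 7*r^2 + 36*r + s^2*(15*r + 10) + s*(-12*r^2 + 73*r + 54) + 20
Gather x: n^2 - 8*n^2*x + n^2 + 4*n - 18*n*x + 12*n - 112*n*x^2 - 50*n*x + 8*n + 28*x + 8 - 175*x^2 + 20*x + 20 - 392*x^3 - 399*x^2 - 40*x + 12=2*n^2 + 24*n - 392*x^3 + x^2*(-112*n - 574) + x*(-8*n^2 - 68*n + 8) + 40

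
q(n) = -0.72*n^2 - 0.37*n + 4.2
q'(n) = -1.44*n - 0.37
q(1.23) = 2.66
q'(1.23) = -2.14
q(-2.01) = 2.03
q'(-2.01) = 2.52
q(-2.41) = 0.91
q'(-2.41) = 3.10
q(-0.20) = 4.25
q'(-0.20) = -0.08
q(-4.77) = -10.42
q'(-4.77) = 6.50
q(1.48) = 2.08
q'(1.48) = -2.50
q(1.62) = 1.71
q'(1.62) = -2.70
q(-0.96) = 3.89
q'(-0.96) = 1.01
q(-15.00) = -152.25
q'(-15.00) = 21.23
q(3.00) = -3.39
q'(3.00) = -4.69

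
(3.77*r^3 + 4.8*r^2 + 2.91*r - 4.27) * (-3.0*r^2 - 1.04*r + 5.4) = -11.31*r^5 - 18.3208*r^4 + 6.636*r^3 + 35.7036*r^2 + 20.1548*r - 23.058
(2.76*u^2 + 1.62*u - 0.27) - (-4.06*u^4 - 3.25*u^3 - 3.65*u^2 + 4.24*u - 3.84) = 4.06*u^4 + 3.25*u^3 + 6.41*u^2 - 2.62*u + 3.57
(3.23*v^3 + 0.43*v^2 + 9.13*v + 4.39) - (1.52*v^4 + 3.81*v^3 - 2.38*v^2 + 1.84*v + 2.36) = -1.52*v^4 - 0.58*v^3 + 2.81*v^2 + 7.29*v + 2.03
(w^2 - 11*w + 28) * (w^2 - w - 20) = w^4 - 12*w^3 + 19*w^2 + 192*w - 560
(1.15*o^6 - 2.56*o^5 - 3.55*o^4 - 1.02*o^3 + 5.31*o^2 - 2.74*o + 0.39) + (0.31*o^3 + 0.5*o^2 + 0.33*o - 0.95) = 1.15*o^6 - 2.56*o^5 - 3.55*o^4 - 0.71*o^3 + 5.81*o^2 - 2.41*o - 0.56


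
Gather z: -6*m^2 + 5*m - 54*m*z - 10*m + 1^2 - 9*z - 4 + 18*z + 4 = -6*m^2 - 5*m + z*(9 - 54*m) + 1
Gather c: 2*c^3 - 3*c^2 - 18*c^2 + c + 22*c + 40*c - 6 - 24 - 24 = 2*c^3 - 21*c^2 + 63*c - 54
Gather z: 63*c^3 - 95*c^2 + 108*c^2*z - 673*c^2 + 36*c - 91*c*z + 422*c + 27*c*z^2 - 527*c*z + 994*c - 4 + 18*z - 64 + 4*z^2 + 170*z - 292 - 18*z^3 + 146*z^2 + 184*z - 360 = 63*c^3 - 768*c^2 + 1452*c - 18*z^3 + z^2*(27*c + 150) + z*(108*c^2 - 618*c + 372) - 720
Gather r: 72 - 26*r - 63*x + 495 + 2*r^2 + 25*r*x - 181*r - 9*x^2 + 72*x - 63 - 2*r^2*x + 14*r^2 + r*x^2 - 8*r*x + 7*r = r^2*(16 - 2*x) + r*(x^2 + 17*x - 200) - 9*x^2 + 9*x + 504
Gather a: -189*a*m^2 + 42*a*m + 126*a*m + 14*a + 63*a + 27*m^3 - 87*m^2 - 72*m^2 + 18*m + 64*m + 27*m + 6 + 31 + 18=a*(-189*m^2 + 168*m + 77) + 27*m^3 - 159*m^2 + 109*m + 55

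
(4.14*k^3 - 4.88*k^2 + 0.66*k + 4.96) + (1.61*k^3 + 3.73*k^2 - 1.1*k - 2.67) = 5.75*k^3 - 1.15*k^2 - 0.44*k + 2.29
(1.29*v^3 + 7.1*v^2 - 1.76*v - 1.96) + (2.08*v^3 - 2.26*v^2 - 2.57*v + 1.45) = 3.37*v^3 + 4.84*v^2 - 4.33*v - 0.51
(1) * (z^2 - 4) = z^2 - 4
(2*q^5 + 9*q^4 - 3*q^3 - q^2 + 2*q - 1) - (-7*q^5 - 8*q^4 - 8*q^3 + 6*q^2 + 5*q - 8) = 9*q^5 + 17*q^4 + 5*q^3 - 7*q^2 - 3*q + 7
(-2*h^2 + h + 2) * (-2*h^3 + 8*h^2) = 4*h^5 - 18*h^4 + 4*h^3 + 16*h^2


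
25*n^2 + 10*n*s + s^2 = (5*n + s)^2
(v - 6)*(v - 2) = v^2 - 8*v + 12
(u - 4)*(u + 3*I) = u^2 - 4*u + 3*I*u - 12*I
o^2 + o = o*(o + 1)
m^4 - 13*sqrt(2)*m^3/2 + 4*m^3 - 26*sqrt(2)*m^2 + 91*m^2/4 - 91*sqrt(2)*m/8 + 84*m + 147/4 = (m + 1/2)*(m + 7/2)*(m - 7*sqrt(2)/2)*(m - 3*sqrt(2))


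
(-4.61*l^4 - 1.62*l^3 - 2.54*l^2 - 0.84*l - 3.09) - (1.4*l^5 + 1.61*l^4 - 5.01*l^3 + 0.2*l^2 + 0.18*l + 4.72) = -1.4*l^5 - 6.22*l^4 + 3.39*l^3 - 2.74*l^2 - 1.02*l - 7.81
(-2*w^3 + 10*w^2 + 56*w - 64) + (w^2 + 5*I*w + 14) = -2*w^3 + 11*w^2 + 56*w + 5*I*w - 50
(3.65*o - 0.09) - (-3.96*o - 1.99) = 7.61*o + 1.9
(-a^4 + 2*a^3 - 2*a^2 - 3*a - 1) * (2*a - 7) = -2*a^5 + 11*a^4 - 18*a^3 + 8*a^2 + 19*a + 7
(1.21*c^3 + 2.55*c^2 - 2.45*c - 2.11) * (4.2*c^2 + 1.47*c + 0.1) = 5.082*c^5 + 12.4887*c^4 - 6.4205*c^3 - 12.2085*c^2 - 3.3467*c - 0.211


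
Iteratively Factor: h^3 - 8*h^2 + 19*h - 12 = (h - 3)*(h^2 - 5*h + 4) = (h - 3)*(h - 1)*(h - 4)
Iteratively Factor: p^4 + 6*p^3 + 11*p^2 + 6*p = (p + 2)*(p^3 + 4*p^2 + 3*p) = (p + 2)*(p + 3)*(p^2 + p) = p*(p + 2)*(p + 3)*(p + 1)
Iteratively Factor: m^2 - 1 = (m - 1)*(m + 1)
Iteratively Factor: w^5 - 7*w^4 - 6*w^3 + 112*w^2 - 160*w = (w + 4)*(w^4 - 11*w^3 + 38*w^2 - 40*w) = (w - 5)*(w + 4)*(w^3 - 6*w^2 + 8*w) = (w - 5)*(w - 2)*(w + 4)*(w^2 - 4*w) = (w - 5)*(w - 4)*(w - 2)*(w + 4)*(w)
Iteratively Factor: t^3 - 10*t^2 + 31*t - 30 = (t - 3)*(t^2 - 7*t + 10) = (t - 3)*(t - 2)*(t - 5)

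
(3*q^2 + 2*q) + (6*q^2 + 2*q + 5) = 9*q^2 + 4*q + 5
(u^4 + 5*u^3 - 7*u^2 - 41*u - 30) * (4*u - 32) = 4*u^5 - 12*u^4 - 188*u^3 + 60*u^2 + 1192*u + 960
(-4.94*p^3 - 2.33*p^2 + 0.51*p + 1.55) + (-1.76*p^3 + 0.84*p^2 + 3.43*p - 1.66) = -6.7*p^3 - 1.49*p^2 + 3.94*p - 0.11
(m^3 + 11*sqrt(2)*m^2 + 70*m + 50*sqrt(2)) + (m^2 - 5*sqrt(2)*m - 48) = m^3 + m^2 + 11*sqrt(2)*m^2 - 5*sqrt(2)*m + 70*m - 48 + 50*sqrt(2)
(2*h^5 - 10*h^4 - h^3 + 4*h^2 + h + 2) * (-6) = -12*h^5 + 60*h^4 + 6*h^3 - 24*h^2 - 6*h - 12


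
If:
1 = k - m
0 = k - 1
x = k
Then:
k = 1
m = 0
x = 1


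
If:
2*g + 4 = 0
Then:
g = -2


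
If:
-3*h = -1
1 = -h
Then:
No Solution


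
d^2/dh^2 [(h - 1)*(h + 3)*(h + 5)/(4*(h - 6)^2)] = (199*h + 291)/(2*(h^4 - 24*h^3 + 216*h^2 - 864*h + 1296))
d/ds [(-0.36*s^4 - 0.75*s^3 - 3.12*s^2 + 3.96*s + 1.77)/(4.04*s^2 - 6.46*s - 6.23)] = (-2.9088*s^5 + 3.9468*s^4 + 18.6612*s^3 + 18.1743*s^2 + 24.5736*s - 13.2366)/(16.3216*s^4 - 52.1968*s^3 - 8.60680000000001*s^2 + 80.4916*s + 38.8129)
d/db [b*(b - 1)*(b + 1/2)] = 3*b^2 - b - 1/2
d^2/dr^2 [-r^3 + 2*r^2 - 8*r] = 4 - 6*r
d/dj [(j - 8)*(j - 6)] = 2*j - 14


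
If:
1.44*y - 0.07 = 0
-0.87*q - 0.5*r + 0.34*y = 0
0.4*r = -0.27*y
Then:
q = 0.04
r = -0.03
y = 0.05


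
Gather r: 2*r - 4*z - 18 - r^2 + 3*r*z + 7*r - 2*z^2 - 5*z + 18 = -r^2 + r*(3*z + 9) - 2*z^2 - 9*z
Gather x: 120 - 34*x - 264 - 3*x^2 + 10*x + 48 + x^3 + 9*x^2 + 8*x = x^3 + 6*x^2 - 16*x - 96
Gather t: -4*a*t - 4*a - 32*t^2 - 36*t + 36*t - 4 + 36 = -4*a*t - 4*a - 32*t^2 + 32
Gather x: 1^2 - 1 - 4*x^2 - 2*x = -4*x^2 - 2*x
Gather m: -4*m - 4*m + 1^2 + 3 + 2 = 6 - 8*m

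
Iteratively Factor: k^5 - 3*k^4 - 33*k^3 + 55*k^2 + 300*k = (k - 5)*(k^4 + 2*k^3 - 23*k^2 - 60*k) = (k - 5)*(k + 4)*(k^3 - 2*k^2 - 15*k) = k*(k - 5)*(k + 4)*(k^2 - 2*k - 15) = k*(k - 5)^2*(k + 4)*(k + 3)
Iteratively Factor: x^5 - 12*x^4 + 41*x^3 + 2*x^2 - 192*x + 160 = (x - 4)*(x^4 - 8*x^3 + 9*x^2 + 38*x - 40) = (x - 5)*(x - 4)*(x^3 - 3*x^2 - 6*x + 8) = (x - 5)*(x - 4)*(x + 2)*(x^2 - 5*x + 4) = (x - 5)*(x - 4)*(x - 1)*(x + 2)*(x - 4)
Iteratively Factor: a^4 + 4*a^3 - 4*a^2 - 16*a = (a)*(a^3 + 4*a^2 - 4*a - 16) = a*(a + 2)*(a^2 + 2*a - 8) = a*(a + 2)*(a + 4)*(a - 2)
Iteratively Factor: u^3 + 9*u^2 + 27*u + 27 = (u + 3)*(u^2 + 6*u + 9) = (u + 3)^2*(u + 3)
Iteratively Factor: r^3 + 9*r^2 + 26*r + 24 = (r + 3)*(r^2 + 6*r + 8) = (r + 3)*(r + 4)*(r + 2)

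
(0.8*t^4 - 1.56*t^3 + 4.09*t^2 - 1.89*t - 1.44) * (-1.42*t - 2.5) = -1.136*t^5 + 0.2152*t^4 - 1.9078*t^3 - 7.5412*t^2 + 6.7698*t + 3.6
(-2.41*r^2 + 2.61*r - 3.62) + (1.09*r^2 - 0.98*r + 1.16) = -1.32*r^2 + 1.63*r - 2.46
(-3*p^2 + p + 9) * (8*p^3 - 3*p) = -24*p^5 + 8*p^4 + 81*p^3 - 3*p^2 - 27*p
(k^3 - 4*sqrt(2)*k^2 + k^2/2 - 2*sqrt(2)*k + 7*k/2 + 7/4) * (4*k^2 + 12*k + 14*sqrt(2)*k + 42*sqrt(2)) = 4*k^5 - 2*sqrt(2)*k^4 + 14*k^4 - 92*k^3 - 7*sqrt(2)*k^3 - 343*k^2 + 46*sqrt(2)*k^2 - 147*k + 343*sqrt(2)*k/2 + 147*sqrt(2)/2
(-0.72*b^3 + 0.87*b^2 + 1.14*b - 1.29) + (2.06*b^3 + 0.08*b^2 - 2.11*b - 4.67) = 1.34*b^3 + 0.95*b^2 - 0.97*b - 5.96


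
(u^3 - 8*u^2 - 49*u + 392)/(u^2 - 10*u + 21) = (u^2 - u - 56)/(u - 3)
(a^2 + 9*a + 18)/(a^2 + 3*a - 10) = (a^2 + 9*a + 18)/(a^2 + 3*a - 10)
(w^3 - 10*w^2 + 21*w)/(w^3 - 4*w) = (w^2 - 10*w + 21)/(w^2 - 4)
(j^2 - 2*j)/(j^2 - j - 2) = j/(j + 1)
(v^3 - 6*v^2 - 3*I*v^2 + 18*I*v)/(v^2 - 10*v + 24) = v*(v - 3*I)/(v - 4)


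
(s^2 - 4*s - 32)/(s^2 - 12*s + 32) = (s + 4)/(s - 4)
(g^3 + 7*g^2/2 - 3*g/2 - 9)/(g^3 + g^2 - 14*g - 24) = (g - 3/2)/(g - 4)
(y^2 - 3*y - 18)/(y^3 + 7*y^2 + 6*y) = (y^2 - 3*y - 18)/(y*(y^2 + 7*y + 6))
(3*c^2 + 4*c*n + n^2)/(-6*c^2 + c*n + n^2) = (-c - n)/(2*c - n)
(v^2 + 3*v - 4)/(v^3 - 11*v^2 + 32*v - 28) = (v^2 + 3*v - 4)/(v^3 - 11*v^2 + 32*v - 28)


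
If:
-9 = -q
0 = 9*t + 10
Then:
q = 9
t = -10/9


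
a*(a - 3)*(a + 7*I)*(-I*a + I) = -I*a^4 + 7*a^3 + 4*I*a^3 - 28*a^2 - 3*I*a^2 + 21*a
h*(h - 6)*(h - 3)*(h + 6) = h^4 - 3*h^3 - 36*h^2 + 108*h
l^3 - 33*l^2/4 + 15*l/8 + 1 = (l - 8)*(l - 1/2)*(l + 1/4)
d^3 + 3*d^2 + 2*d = d*(d + 1)*(d + 2)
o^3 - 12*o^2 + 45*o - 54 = (o - 6)*(o - 3)^2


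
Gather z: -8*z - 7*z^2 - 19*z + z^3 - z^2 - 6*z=z^3 - 8*z^2 - 33*z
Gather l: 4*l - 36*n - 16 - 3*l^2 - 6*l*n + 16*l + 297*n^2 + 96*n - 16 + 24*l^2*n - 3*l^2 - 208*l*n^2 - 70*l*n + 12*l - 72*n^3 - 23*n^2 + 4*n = l^2*(24*n - 6) + l*(-208*n^2 - 76*n + 32) - 72*n^3 + 274*n^2 + 64*n - 32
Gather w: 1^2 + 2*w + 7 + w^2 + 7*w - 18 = w^2 + 9*w - 10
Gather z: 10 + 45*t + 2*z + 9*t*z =45*t + z*(9*t + 2) + 10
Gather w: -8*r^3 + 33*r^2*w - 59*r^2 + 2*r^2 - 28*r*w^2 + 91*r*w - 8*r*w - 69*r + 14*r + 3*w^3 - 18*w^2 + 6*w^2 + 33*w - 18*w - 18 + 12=-8*r^3 - 57*r^2 - 55*r + 3*w^3 + w^2*(-28*r - 12) + w*(33*r^2 + 83*r + 15) - 6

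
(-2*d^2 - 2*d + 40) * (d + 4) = -2*d^3 - 10*d^2 + 32*d + 160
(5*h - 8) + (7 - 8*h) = -3*h - 1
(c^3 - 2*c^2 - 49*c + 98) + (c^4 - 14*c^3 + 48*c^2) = c^4 - 13*c^3 + 46*c^2 - 49*c + 98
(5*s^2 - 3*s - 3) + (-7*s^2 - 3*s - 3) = -2*s^2 - 6*s - 6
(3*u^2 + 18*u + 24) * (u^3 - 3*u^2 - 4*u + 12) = 3*u^5 + 9*u^4 - 42*u^3 - 108*u^2 + 120*u + 288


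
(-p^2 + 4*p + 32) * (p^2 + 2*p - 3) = -p^4 + 2*p^3 + 43*p^2 + 52*p - 96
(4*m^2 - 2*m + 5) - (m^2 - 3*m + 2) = 3*m^2 + m + 3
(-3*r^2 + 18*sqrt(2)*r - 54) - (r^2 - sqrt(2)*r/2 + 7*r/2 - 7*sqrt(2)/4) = -4*r^2 - 7*r/2 + 37*sqrt(2)*r/2 - 54 + 7*sqrt(2)/4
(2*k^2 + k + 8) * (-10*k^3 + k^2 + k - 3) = -20*k^5 - 8*k^4 - 77*k^3 + 3*k^2 + 5*k - 24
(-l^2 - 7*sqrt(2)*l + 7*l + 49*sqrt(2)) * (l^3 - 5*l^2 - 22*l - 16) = -l^5 - 7*sqrt(2)*l^4 + 12*l^4 - 13*l^3 + 84*sqrt(2)*l^3 - 138*l^2 - 91*sqrt(2)*l^2 - 966*sqrt(2)*l - 112*l - 784*sqrt(2)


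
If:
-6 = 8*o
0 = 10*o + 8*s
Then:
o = -3/4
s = 15/16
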